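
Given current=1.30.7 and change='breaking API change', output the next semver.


Current: 1.30.7
Change category: 'breaking API change' → major bump
SemVer rule: major bump → increment MAJOR, reset MINOR and PATCH to 0
New: 2.0.0

2.0.0


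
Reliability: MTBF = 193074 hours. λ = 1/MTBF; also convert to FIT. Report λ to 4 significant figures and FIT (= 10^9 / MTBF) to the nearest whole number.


Formula: λ = 1 / MTBF; FIT = λ × 1e9 = 1e9 / MTBF
λ = 1 / 193074 ≈ 5.179e-06 failures/hour
FIT = 1e9 / 193074 ≈ 5179 failures per 1e9 hours (nearest whole number)

λ = 5.179e-06 /h, FIT = 5179


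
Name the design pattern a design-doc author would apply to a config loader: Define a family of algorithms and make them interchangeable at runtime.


This matches the Strategy pattern

Strategy


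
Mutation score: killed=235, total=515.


Mutation score = killed / total * 100
Mutation score = 235 / 515 * 100
Mutation score = 45.63%

45.63%


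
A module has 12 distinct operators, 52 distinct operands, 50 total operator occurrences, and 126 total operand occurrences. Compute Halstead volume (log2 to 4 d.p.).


Formula: V = N * log2(η), where N = N1 + N2 and η = η1 + η2
η = 12 + 52 = 64
N = 50 + 126 = 176
log2(64) ≈ 6.0000
V = 176 * 6.0000 = 1056.00

1056.00


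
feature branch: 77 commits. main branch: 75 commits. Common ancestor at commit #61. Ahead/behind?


Common ancestor: commit #61
feature commits after divergence: 77 - 61 = 16
main commits after divergence: 75 - 61 = 14
feature is 16 commits ahead of main
main is 14 commits ahead of feature

feature ahead: 16, main ahead: 14


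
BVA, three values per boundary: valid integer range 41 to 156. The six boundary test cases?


Range: [41, 156]
Boundaries: just below min, min, min+1, max-1, max, just above max
Values: [40, 41, 42, 155, 156, 157]

[40, 41, 42, 155, 156, 157]


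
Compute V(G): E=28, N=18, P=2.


Formula: V(G) = E - N + 2P
V(G) = 28 - 18 + 2*2
V(G) = 10 + 4
V(G) = 14

14


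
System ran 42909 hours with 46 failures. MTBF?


Formula: MTBF = Total operating time / Number of failures
MTBF = 42909 / 46
MTBF = 932.8 hours

932.8 hours


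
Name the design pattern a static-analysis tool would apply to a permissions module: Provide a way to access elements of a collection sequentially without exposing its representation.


This matches the Iterator pattern

Iterator


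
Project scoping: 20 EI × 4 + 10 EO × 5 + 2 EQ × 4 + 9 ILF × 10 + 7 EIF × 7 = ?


UFP = EI*4 + EO*5 + EQ*4 + ILF*10 + EIF*7
UFP = 20*4 + 10*5 + 2*4 + 9*10 + 7*7
UFP = 80 + 50 + 8 + 90 + 49
UFP = 277

277


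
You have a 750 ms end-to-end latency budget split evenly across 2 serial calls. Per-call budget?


Formula: per_stage = total_budget / stages
per_stage = 750 / 2
per_stage = 375.0 ms

375.0 ms


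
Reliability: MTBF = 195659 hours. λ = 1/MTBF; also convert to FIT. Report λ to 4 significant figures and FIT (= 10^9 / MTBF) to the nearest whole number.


Formula: λ = 1 / MTBF; FIT = λ × 1e9 = 1e9 / MTBF
λ = 1 / 195659 ≈ 5.111e-06 failures/hour
FIT = 1e9 / 195659 ≈ 5111 failures per 1e9 hours (nearest whole number)

λ = 5.111e-06 /h, FIT = 5111


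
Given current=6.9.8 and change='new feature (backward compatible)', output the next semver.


Current: 6.9.8
Change category: 'new feature (backward compatible)' → minor bump
SemVer rule: minor bump → increment MINOR, reset PATCH to 0 (MAJOR unchanged)
New: 6.10.0

6.10.0


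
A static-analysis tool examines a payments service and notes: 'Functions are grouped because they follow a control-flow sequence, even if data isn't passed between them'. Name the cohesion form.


Reasoning: Grouped by order of execution within a routine, not by data flow
Type: Procedural cohesion

Procedural cohesion


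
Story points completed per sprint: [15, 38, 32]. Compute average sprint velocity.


Formula: Avg velocity = Total points / Number of sprints
Points: [15, 38, 32]
Sum = 15 + 38 + 32 = 85
Avg velocity = 85 / 3 = 28.33 points/sprint

28.33 points/sprint


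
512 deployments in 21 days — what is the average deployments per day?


Formula: deployments per day = releases / days
= 512 / 21
= 24.381 deploys/day
(equivalently, 170.67 deploys/week)

24.381 deploys/day


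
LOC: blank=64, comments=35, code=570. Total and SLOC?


Total LOC = blank + comment + code
Total LOC = 64 + 35 + 570 = 669
SLOC (source only) = code = 570

Total LOC: 669, SLOC: 570


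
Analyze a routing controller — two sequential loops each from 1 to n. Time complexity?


Reasoning: sequential dominates: O(n) + O(n) = O(n)
Complexity: O(n)

O(n)


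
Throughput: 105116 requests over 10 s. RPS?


Formula: throughput = requests / seconds
throughput = 105116 / 10
throughput = 10511.6 requests/second

10511.6 requests/second


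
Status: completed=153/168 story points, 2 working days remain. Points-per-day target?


Formula: Required rate = Remaining points / Days left
Remaining = 168 - 153 = 15 points
Required rate = 15 / 2 = 7.5 points/day

7.5 points/day


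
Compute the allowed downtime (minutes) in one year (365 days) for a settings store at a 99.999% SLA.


Formula: allowed downtime = period * (100 - SLA) / 100
Period (year (365 days)) = 525600 minutes
Unavailability fraction = (100 - 99.999) / 100
Allowed downtime = 525600 * (100 - 99.999) / 100
Allowed downtime = 5.256 minutes

5.256 minutes


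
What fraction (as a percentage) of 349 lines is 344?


Coverage = covered / total * 100
Coverage = 344 / 349 * 100
Coverage = 98.57%

98.57%


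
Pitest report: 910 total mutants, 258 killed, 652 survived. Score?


Mutation score = killed / total * 100
Mutation score = 258 / 910 * 100
Mutation score = 28.35%

28.35%


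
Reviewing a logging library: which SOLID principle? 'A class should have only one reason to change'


This describes the Single Responsibility Principle (SRP)

Single Responsibility Principle (SRP)


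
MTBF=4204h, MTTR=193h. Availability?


Availability = MTBF / (MTBF + MTTR)
Availability = 4204 / (4204 + 193)
Availability = 4204 / 4397
Availability = 95.6106%

95.6106%


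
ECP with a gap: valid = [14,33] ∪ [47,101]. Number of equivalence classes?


Valid ranges: [14,33] and [47,101]
Class 1: x < 14 — invalid
Class 2: 14 ≤ x ≤ 33 — valid
Class 3: 33 < x < 47 — invalid (gap between ranges)
Class 4: 47 ≤ x ≤ 101 — valid
Class 5: x > 101 — invalid
Total equivalence classes: 5

5 equivalence classes


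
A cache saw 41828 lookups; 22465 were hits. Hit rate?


Formula: hit rate = hits / (hits + misses) * 100
hit rate = 22465 / (22465 + 19363) * 100
hit rate = 22465 / 41828 * 100
hit rate = 53.71%

53.71%


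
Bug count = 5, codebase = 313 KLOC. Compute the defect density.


Defect density = defects / KLOC
Defect density = 5 / 313
Defect density = 0.016 defects/KLOC

0.016 defects/KLOC


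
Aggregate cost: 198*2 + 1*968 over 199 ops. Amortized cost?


Formula: Amortized cost = Total cost / Operations
Total cost = (198 * 2) + (1 * 968)
Total cost = 396 + 968 = 1364
Amortized = 1364 / 199 = 6.8543

6.8543


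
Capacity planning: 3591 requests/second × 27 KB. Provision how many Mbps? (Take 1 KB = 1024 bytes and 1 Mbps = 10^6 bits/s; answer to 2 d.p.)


Formula: Mbps = payload_bytes * RPS * 8 / 1e6
Payload per request = 27 KB = 27 * 1024 = 27648 bytes
Total bytes/sec = 27648 * 3591 = 99283968
Total bits/sec = 99283968 * 8 = 794271744
Mbps = 794271744 / 1e6 = 794.27

794.27 Mbps


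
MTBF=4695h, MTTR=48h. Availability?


Availability = MTBF / (MTBF + MTTR)
Availability = 4695 / (4695 + 48)
Availability = 4695 / 4743
Availability = 98.988%

98.988%


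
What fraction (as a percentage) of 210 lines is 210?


Coverage = covered / total * 100
Coverage = 210 / 210 * 100
Coverage = 100.0%

100.0%


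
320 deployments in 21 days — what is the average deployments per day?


Formula: deployments per day = releases / days
= 320 / 21
= 15.238 deploys/day
(equivalently, 106.67 deploys/week)

15.238 deploys/day


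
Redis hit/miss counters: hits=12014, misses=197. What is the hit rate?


Formula: hit rate = hits / (hits + misses) * 100
hit rate = 12014 / (12014 + 197) * 100
hit rate = 12014 / 12211 * 100
hit rate = 98.39%

98.39%


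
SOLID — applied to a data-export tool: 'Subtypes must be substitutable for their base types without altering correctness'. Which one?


This describes the Liskov Substitution Principle (LSP)

Liskov Substitution Principle (LSP)


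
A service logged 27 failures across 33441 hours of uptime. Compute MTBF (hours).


Formula: MTBF = Total operating time / Number of failures
MTBF = 33441 / 27
MTBF = 1238.56 hours

1238.56 hours


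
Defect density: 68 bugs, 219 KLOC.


Defect density = defects / KLOC
Defect density = 68 / 219
Defect density = 0.311 defects/KLOC

0.311 defects/KLOC


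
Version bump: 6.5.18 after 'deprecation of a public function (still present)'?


Current: 6.5.18
Change category: 'deprecation of a public function (still present)' → minor bump
SemVer rule: minor bump → increment MINOR, reset PATCH to 0 (MAJOR unchanged)
New: 6.6.0

6.6.0


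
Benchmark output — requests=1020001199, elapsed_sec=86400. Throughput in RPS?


Formula: throughput = requests / seconds
throughput = 1020001199 / 86400
throughput = 11805.57 requests/second

11805.57 requests/second


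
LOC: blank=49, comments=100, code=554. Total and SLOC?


Total LOC = blank + comment + code
Total LOC = 49 + 100 + 554 = 703
SLOC (source only) = code = 554

Total LOC: 703, SLOC: 554


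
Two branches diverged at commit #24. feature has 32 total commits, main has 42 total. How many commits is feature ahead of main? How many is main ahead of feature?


Common ancestor: commit #24
feature commits after divergence: 32 - 24 = 8
main commits after divergence: 42 - 24 = 18
feature is 8 commits ahead of main
main is 18 commits ahead of feature

feature ahead: 8, main ahead: 18


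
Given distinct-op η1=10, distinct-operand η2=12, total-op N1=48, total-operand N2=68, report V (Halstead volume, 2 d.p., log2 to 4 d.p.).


Formula: V = N * log2(η), where N = N1 + N2 and η = η1 + η2
η = 10 + 12 = 22
N = 48 + 68 = 116
log2(22) ≈ 4.4594
V = 116 * 4.4594 = 517.29

517.29


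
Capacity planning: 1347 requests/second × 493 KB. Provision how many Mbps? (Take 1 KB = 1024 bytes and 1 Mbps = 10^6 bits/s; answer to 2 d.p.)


Formula: Mbps = payload_bytes * RPS * 8 / 1e6
Payload per request = 493 KB = 493 * 1024 = 504832 bytes
Total bytes/sec = 504832 * 1347 = 680008704
Total bits/sec = 680008704 * 8 = 5440069632
Mbps = 5440069632 / 1e6 = 5440.07

5440.07 Mbps


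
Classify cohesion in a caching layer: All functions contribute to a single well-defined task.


Reasoning: Best: single purpose
Type: Functional cohesion

Functional cohesion


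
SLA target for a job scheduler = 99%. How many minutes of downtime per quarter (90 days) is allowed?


Formula: allowed downtime = period * (100 - SLA) / 100
Period (quarter (90 days)) = 129600 minutes
Unavailability fraction = (100 - 99.0) / 100
Allowed downtime = 129600 * (100 - 99.0) / 100
Allowed downtime = 1296.0 minutes

1296.0 minutes


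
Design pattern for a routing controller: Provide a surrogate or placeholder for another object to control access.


This matches the Proxy pattern

Proxy


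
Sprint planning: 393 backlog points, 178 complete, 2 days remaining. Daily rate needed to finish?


Formula: Required rate = Remaining points / Days left
Remaining = 393 - 178 = 215 points
Required rate = 215 / 2 = 107.5 points/day

107.5 points/day


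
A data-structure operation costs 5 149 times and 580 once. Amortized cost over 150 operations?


Formula: Amortized cost = Total cost / Operations
Total cost = (149 * 5) + (1 * 580)
Total cost = 745 + 580 = 1325
Amortized = 1325 / 150 = 8.8333

8.8333


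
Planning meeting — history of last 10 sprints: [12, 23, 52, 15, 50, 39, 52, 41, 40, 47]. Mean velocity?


Formula: Avg velocity = Total points / Number of sprints
Points: [12, 23, 52, 15, 50, 39, 52, 41, 40, 47]
Sum = 12 + 23 + 52 + 15 + 50 + 39 + 52 + 41 + 40 + 47 = 371
Avg velocity = 371 / 10 = 37.1 points/sprint

37.1 points/sprint


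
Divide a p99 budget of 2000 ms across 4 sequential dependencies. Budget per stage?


Formula: per_stage = total_budget / stages
per_stage = 2000 / 4
per_stage = 500.0 ms

500.0 ms


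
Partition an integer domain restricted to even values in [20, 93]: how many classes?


Constraint: even integers in [20, 93]
Class 1: x < 20 — out-of-range invalid
Class 2: x in [20,93] but odd — wrong type invalid
Class 3: x in [20,93] and even — valid
Class 4: x > 93 — out-of-range invalid
Total equivalence classes: 4

4 equivalence classes


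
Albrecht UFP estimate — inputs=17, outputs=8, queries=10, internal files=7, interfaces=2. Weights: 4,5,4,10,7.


UFP = EI*4 + EO*5 + EQ*4 + ILF*10 + EIF*7
UFP = 17*4 + 8*5 + 10*4 + 7*10 + 2*7
UFP = 68 + 40 + 40 + 70 + 14
UFP = 232

232


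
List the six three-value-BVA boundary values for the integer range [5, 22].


Range: [5, 22]
Boundaries: just below min, min, min+1, max-1, max, just above max
Values: [4, 5, 6, 21, 22, 23]

[4, 5, 6, 21, 22, 23]


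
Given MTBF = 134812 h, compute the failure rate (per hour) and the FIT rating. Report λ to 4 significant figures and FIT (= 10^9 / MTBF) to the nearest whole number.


Formula: λ = 1 / MTBF; FIT = λ × 1e9 = 1e9 / MTBF
λ = 1 / 134812 ≈ 7.418e-06 failures/hour
FIT = 1e9 / 134812 ≈ 7418 failures per 1e9 hours (nearest whole number)

λ = 7.418e-06 /h, FIT = 7418


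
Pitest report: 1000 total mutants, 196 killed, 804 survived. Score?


Mutation score = killed / total * 100
Mutation score = 196 / 1000 * 100
Mutation score = 19.6%

19.6%


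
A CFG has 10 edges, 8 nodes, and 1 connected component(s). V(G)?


Formula: V(G) = E - N + 2P
V(G) = 10 - 8 + 2*1
V(G) = 2 + 2
V(G) = 4

4


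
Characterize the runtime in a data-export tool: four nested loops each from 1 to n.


Reasoning: four levels of nesting
Complexity: O(n^4)

O(n^4)


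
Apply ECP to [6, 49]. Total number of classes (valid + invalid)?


Valid range: [6, 49]
Class 1: x < 6 — invalid
Class 2: 6 ≤ x ≤ 49 — valid
Class 3: x > 49 — invalid
Total equivalence classes: 3

3 equivalence classes


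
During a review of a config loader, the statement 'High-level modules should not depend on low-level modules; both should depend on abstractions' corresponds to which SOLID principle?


This describes the Dependency Inversion Principle (DIP)

Dependency Inversion Principle (DIP)


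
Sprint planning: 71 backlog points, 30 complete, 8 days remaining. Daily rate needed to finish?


Formula: Required rate = Remaining points / Days left
Remaining = 71 - 30 = 41 points
Required rate = 41 / 8 = 5.13 points/day

5.13 points/day


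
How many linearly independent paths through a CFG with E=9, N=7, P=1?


Formula: V(G) = E - N + 2P
V(G) = 9 - 7 + 2*1
V(G) = 2 + 2
V(G) = 4

4


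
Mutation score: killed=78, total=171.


Mutation score = killed / total * 100
Mutation score = 78 / 171 * 100
Mutation score = 45.61%

45.61%


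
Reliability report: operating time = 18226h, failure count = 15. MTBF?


Formula: MTBF = Total operating time / Number of failures
MTBF = 18226 / 15
MTBF = 1215.07 hours

1215.07 hours


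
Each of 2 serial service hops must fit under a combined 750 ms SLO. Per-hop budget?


Formula: per_stage = total_budget / stages
per_stage = 750 / 2
per_stage = 375.0 ms

375.0 ms


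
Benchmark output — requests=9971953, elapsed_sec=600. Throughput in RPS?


Formula: throughput = requests / seconds
throughput = 9971953 / 600
throughput = 16619.92 requests/second

16619.92 requests/second


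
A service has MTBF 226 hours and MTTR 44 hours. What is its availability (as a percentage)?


Availability = MTBF / (MTBF + MTTR)
Availability = 226 / (226 + 44)
Availability = 226 / 270
Availability = 83.7037%

83.7037%


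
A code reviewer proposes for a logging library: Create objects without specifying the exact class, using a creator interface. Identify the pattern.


This matches the Factory Method pattern

Factory Method


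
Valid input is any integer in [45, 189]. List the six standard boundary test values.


Range: [45, 189]
Boundaries: just below min, min, min+1, max-1, max, just above max
Values: [44, 45, 46, 188, 189, 190]

[44, 45, 46, 188, 189, 190]


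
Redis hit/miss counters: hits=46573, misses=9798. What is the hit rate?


Formula: hit rate = hits / (hits + misses) * 100
hit rate = 46573 / (46573 + 9798) * 100
hit rate = 46573 / 56371 * 100
hit rate = 82.62%

82.62%


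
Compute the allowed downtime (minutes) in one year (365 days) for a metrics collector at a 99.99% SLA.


Formula: allowed downtime = period * (100 - SLA) / 100
Period (year (365 days)) = 525600 minutes
Unavailability fraction = (100 - 99.99) / 100
Allowed downtime = 525600 * (100 - 99.99) / 100
Allowed downtime = 52.56 minutes

52.56 minutes


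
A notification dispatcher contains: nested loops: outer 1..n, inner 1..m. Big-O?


Reasoning: product of independent bounds
Complexity: O(n*m)

O(n*m)


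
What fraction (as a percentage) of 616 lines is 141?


Coverage = covered / total * 100
Coverage = 141 / 616 * 100
Coverage = 22.89%

22.89%


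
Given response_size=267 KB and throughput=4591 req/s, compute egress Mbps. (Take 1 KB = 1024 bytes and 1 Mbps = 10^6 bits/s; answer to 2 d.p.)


Formula: Mbps = payload_bytes * RPS * 8 / 1e6
Payload per request = 267 KB = 267 * 1024 = 273408 bytes
Total bytes/sec = 273408 * 4591 = 1255216128
Total bits/sec = 1255216128 * 8 = 10041729024
Mbps = 10041729024 / 1e6 = 10041.73

10041.73 Mbps


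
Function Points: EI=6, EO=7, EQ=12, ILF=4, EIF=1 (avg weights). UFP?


UFP = EI*4 + EO*5 + EQ*4 + ILF*10 + EIF*7
UFP = 6*4 + 7*5 + 12*4 + 4*10 + 1*7
UFP = 24 + 35 + 48 + 40 + 7
UFP = 154

154


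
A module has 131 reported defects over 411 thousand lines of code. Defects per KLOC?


Defect density = defects / KLOC
Defect density = 131 / 411
Defect density = 0.319 defects/KLOC

0.319 defects/KLOC


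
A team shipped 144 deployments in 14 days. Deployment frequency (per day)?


Formula: deployments per day = releases / days
= 144 / 14
= 10.286 deploys/day
(equivalently, 72.0 deploys/week)

10.286 deploys/day


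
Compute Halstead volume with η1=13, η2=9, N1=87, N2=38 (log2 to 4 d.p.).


Formula: V = N * log2(η), where N = N1 + N2 and η = η1 + η2
η = 13 + 9 = 22
N = 87 + 38 = 125
log2(22) ≈ 4.4594
V = 125 * 4.4594 = 557.43

557.43


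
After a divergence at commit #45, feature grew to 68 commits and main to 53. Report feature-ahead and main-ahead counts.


Common ancestor: commit #45
feature commits after divergence: 68 - 45 = 23
main commits after divergence: 53 - 45 = 8
feature is 23 commits ahead of main
main is 8 commits ahead of feature

feature ahead: 23, main ahead: 8


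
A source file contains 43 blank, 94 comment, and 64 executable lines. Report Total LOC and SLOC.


Total LOC = blank + comment + code
Total LOC = 43 + 94 + 64 = 201
SLOC (source only) = code = 64

Total LOC: 201, SLOC: 64


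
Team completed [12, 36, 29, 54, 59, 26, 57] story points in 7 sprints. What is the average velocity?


Formula: Avg velocity = Total points / Number of sprints
Points: [12, 36, 29, 54, 59, 26, 57]
Sum = 12 + 36 + 29 + 54 + 59 + 26 + 57 = 273
Avg velocity = 273 / 7 = 39.0 points/sprint

39.0 points/sprint


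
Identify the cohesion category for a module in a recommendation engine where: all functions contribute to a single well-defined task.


Reasoning: Best: single purpose
Type: Functional cohesion

Functional cohesion


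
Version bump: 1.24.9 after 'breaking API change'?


Current: 1.24.9
Change category: 'breaking API change' → major bump
SemVer rule: major bump → increment MAJOR, reset MINOR and PATCH to 0
New: 2.0.0

2.0.0


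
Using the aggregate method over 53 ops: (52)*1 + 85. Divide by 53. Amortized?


Formula: Amortized cost = Total cost / Operations
Total cost = (52 * 1) + (1 * 85)
Total cost = 52 + 85 = 137
Amortized = 137 / 53 = 2.5849

2.5849


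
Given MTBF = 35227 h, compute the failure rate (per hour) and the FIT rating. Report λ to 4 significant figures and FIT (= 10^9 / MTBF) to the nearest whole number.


Formula: λ = 1 / MTBF; FIT = λ × 1e9 = 1e9 / MTBF
λ = 1 / 35227 ≈ 2.839e-05 failures/hour
FIT = 1e9 / 35227 ≈ 28387 failures per 1e9 hours (nearest whole number)

λ = 2.839e-05 /h, FIT = 28387


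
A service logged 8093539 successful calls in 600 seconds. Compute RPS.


Formula: throughput = requests / seconds
throughput = 8093539 / 600
throughput = 13489.23 requests/second

13489.23 requests/second


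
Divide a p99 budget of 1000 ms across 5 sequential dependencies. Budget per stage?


Formula: per_stage = total_budget / stages
per_stage = 1000 / 5
per_stage = 200.0 ms

200.0 ms


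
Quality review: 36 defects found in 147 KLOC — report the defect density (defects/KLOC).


Defect density = defects / KLOC
Defect density = 36 / 147
Defect density = 0.245 defects/KLOC

0.245 defects/KLOC


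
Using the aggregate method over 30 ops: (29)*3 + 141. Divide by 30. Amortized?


Formula: Amortized cost = Total cost / Operations
Total cost = (29 * 3) + (1 * 141)
Total cost = 87 + 141 = 228
Amortized = 228 / 30 = 7.6

7.6


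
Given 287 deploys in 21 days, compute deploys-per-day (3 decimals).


Formula: deployments per day = releases / days
= 287 / 21
= 13.667 deploys/day
(equivalently, 95.67 deploys/week)

13.667 deploys/day


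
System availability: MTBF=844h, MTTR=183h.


Availability = MTBF / (MTBF + MTTR)
Availability = 844 / (844 + 183)
Availability = 844 / 1027
Availability = 82.1811%

82.1811%


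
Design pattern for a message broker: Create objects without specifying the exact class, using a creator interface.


This matches the Factory Method pattern

Factory Method


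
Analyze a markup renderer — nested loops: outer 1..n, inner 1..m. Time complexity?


Reasoning: product of independent bounds
Complexity: O(n*m)

O(n*m)


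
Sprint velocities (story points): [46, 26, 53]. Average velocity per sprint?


Formula: Avg velocity = Total points / Number of sprints
Points: [46, 26, 53]
Sum = 46 + 26 + 53 = 125
Avg velocity = 125 / 3 = 41.67 points/sprint

41.67 points/sprint


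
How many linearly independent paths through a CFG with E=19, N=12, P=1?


Formula: V(G) = E - N + 2P
V(G) = 19 - 12 + 2*1
V(G) = 7 + 2
V(G) = 9

9


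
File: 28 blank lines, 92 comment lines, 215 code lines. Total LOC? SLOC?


Total LOC = blank + comment + code
Total LOC = 28 + 92 + 215 = 335
SLOC (source only) = code = 215

Total LOC: 335, SLOC: 215


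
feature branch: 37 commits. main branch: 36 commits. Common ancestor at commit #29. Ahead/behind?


Common ancestor: commit #29
feature commits after divergence: 37 - 29 = 8
main commits after divergence: 36 - 29 = 7
feature is 8 commits ahead of main
main is 7 commits ahead of feature

feature ahead: 8, main ahead: 7


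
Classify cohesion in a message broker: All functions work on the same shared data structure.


Reasoning: Functions share data
Type: Communicational cohesion

Communicational cohesion


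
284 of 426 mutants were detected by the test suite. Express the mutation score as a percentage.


Mutation score = killed / total * 100
Mutation score = 284 / 426 * 100
Mutation score = 66.67%

66.67%


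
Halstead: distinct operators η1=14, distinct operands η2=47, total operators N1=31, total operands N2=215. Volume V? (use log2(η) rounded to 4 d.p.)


Formula: V = N * log2(η), where N = N1 + N2 and η = η1 + η2
η = 14 + 47 = 61
N = 31 + 215 = 246
log2(61) ≈ 5.9307
V = 246 * 5.9307 = 1458.95

1458.95


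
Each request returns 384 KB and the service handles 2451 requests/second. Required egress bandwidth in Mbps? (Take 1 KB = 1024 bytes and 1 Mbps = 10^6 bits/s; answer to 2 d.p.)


Formula: Mbps = payload_bytes * RPS * 8 / 1e6
Payload per request = 384 KB = 384 * 1024 = 393216 bytes
Total bytes/sec = 393216 * 2451 = 963772416
Total bits/sec = 963772416 * 8 = 7710179328
Mbps = 7710179328 / 1e6 = 7710.18

7710.18 Mbps


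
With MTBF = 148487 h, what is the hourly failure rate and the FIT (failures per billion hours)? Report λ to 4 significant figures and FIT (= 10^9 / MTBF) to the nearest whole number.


Formula: λ = 1 / MTBF; FIT = λ × 1e9 = 1e9 / MTBF
λ = 1 / 148487 ≈ 6.735e-06 failures/hour
FIT = 1e9 / 148487 ≈ 6735 failures per 1e9 hours (nearest whole number)

λ = 6.735e-06 /h, FIT = 6735


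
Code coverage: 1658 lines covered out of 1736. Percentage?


Coverage = covered / total * 100
Coverage = 1658 / 1736 * 100
Coverage = 95.51%

95.51%


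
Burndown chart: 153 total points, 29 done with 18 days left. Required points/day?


Formula: Required rate = Remaining points / Days left
Remaining = 153 - 29 = 124 points
Required rate = 124 / 18 = 6.89 points/day

6.89 points/day


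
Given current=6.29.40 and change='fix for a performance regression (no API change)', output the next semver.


Current: 6.29.40
Change category: 'fix for a performance regression (no API change)' → patch bump
SemVer rule: patch bump → increment PATCH (MAJOR and MINOR unchanged)
New: 6.29.41

6.29.41


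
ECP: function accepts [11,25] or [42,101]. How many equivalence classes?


Valid ranges: [11,25] and [42,101]
Class 1: x < 11 — invalid
Class 2: 11 ≤ x ≤ 25 — valid
Class 3: 25 < x < 42 — invalid (gap between ranges)
Class 4: 42 ≤ x ≤ 101 — valid
Class 5: x > 101 — invalid
Total equivalence classes: 5

5 equivalence classes


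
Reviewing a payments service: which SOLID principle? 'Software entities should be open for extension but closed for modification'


This describes the Open/Closed Principle (OCP)

Open/Closed Principle (OCP)


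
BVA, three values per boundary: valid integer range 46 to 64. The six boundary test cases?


Range: [46, 64]
Boundaries: just below min, min, min+1, max-1, max, just above max
Values: [45, 46, 47, 63, 64, 65]

[45, 46, 47, 63, 64, 65]


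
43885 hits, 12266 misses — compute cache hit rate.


Formula: hit rate = hits / (hits + misses) * 100
hit rate = 43885 / (43885 + 12266) * 100
hit rate = 43885 / 56151 * 100
hit rate = 78.16%

78.16%


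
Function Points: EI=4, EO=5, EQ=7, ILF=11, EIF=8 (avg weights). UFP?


UFP = EI*4 + EO*5 + EQ*4 + ILF*10 + EIF*7
UFP = 4*4 + 5*5 + 7*4 + 11*10 + 8*7
UFP = 16 + 25 + 28 + 110 + 56
UFP = 235

235


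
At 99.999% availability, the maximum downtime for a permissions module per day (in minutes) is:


Formula: allowed downtime = period * (100 - SLA) / 100
Period (day) = 1440 minutes
Unavailability fraction = (100 - 99.999) / 100
Allowed downtime = 1440 * (100 - 99.999) / 100
Allowed downtime = 0.0144 minutes

0.0144 minutes


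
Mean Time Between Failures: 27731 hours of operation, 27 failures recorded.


Formula: MTBF = Total operating time / Number of failures
MTBF = 27731 / 27
MTBF = 1027.07 hours

1027.07 hours


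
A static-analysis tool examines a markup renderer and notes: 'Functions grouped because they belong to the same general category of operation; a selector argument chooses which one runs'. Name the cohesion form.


Reasoning: Grouped by category of activity, not by data or sequence
Type: Logical cohesion

Logical cohesion


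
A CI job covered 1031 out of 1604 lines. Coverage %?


Coverage = covered / total * 100
Coverage = 1031 / 1604 * 100
Coverage = 64.28%

64.28%


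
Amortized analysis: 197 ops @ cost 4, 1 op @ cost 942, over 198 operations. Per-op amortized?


Formula: Amortized cost = Total cost / Operations
Total cost = (197 * 4) + (1 * 942)
Total cost = 788 + 942 = 1730
Amortized = 1730 / 198 = 8.7374

8.7374


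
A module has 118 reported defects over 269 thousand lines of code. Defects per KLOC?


Defect density = defects / KLOC
Defect density = 118 / 269
Defect density = 0.439 defects/KLOC

0.439 defects/KLOC


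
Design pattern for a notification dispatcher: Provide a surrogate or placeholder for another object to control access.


This matches the Proxy pattern

Proxy


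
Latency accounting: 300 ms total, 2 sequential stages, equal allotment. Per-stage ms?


Formula: per_stage = total_budget / stages
per_stage = 300 / 2
per_stage = 150.0 ms

150.0 ms


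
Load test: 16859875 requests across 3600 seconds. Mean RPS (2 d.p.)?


Formula: throughput = requests / seconds
throughput = 16859875 / 3600
throughput = 4683.3 requests/second

4683.3 requests/second


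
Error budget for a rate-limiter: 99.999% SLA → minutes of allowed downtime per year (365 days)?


Formula: allowed downtime = period * (100 - SLA) / 100
Period (year (365 days)) = 525600 minutes
Unavailability fraction = (100 - 99.999) / 100
Allowed downtime = 525600 * (100 - 99.999) / 100
Allowed downtime = 5.256 minutes

5.256 minutes


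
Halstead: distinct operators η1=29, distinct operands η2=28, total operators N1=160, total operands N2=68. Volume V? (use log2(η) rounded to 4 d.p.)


Formula: V = N * log2(η), where N = N1 + N2 and η = η1 + η2
η = 29 + 28 = 57
N = 160 + 68 = 228
log2(57) ≈ 5.8329
V = 228 * 5.8329 = 1329.90

1329.90


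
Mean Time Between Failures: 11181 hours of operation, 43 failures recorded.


Formula: MTBF = Total operating time / Number of failures
MTBF = 11181 / 43
MTBF = 260.02 hours

260.02 hours


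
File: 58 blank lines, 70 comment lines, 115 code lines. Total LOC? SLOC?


Total LOC = blank + comment + code
Total LOC = 58 + 70 + 115 = 243
SLOC (source only) = code = 115

Total LOC: 243, SLOC: 115


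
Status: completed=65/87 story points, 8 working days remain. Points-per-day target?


Formula: Required rate = Remaining points / Days left
Remaining = 87 - 65 = 22 points
Required rate = 22 / 8 = 2.75 points/day

2.75 points/day


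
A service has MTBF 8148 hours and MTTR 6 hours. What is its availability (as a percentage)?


Availability = MTBF / (MTBF + MTTR)
Availability = 8148 / (8148 + 6)
Availability = 8148 / 8154
Availability = 99.9264%

99.9264%


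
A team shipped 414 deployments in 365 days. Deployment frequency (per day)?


Formula: deployments per day = releases / days
= 414 / 365
= 1.134 deploys/day
(equivalently, 7.94 deploys/week)

1.134 deploys/day


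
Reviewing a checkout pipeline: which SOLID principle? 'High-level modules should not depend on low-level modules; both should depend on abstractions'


This describes the Dependency Inversion Principle (DIP)

Dependency Inversion Principle (DIP)


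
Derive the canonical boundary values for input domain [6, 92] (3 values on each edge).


Range: [6, 92]
Boundaries: just below min, min, min+1, max-1, max, just above max
Values: [5, 6, 7, 91, 92, 93]

[5, 6, 7, 91, 92, 93]


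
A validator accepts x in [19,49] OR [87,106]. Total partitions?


Valid ranges: [19,49] and [87,106]
Class 1: x < 19 — invalid
Class 2: 19 ≤ x ≤ 49 — valid
Class 3: 49 < x < 87 — invalid (gap between ranges)
Class 4: 87 ≤ x ≤ 106 — valid
Class 5: x > 106 — invalid
Total equivalence classes: 5

5 equivalence classes


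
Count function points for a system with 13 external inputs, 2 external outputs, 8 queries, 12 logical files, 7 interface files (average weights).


UFP = EI*4 + EO*5 + EQ*4 + ILF*10 + EIF*7
UFP = 13*4 + 2*5 + 8*4 + 12*10 + 7*7
UFP = 52 + 10 + 32 + 120 + 49
UFP = 263

263


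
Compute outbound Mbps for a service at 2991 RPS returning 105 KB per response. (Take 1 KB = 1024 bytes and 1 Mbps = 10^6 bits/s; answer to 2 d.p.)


Formula: Mbps = payload_bytes * RPS * 8 / 1e6
Payload per request = 105 KB = 105 * 1024 = 107520 bytes
Total bytes/sec = 107520 * 2991 = 321592320
Total bits/sec = 321592320 * 8 = 2572738560
Mbps = 2572738560 / 1e6 = 2572.74

2572.74 Mbps


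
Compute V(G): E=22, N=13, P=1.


Formula: V(G) = E - N + 2P
V(G) = 22 - 13 + 2*1
V(G) = 9 + 2
V(G) = 11

11


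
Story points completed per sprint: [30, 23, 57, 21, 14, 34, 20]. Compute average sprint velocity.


Formula: Avg velocity = Total points / Number of sprints
Points: [30, 23, 57, 21, 14, 34, 20]
Sum = 30 + 23 + 57 + 21 + 14 + 34 + 20 = 199
Avg velocity = 199 / 7 = 28.43 points/sprint

28.43 points/sprint


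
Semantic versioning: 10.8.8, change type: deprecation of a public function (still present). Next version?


Current: 10.8.8
Change category: 'deprecation of a public function (still present)' → minor bump
SemVer rule: minor bump → increment MINOR, reset PATCH to 0 (MAJOR unchanged)
New: 10.9.0

10.9.0


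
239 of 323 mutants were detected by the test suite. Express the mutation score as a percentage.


Mutation score = killed / total * 100
Mutation score = 239 / 323 * 100
Mutation score = 73.99%

73.99%


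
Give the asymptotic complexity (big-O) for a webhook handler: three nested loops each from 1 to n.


Reasoning: three levels of nesting over n
Complexity: O(n^3)

O(n^3)


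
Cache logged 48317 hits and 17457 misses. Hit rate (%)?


Formula: hit rate = hits / (hits + misses) * 100
hit rate = 48317 / (48317 + 17457) * 100
hit rate = 48317 / 65774 * 100
hit rate = 73.46%

73.46%


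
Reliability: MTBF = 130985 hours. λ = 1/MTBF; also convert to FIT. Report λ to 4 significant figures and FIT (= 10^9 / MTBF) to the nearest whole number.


Formula: λ = 1 / MTBF; FIT = λ × 1e9 = 1e9 / MTBF
λ = 1 / 130985 ≈ 7.634e-06 failures/hour
FIT = 1e9 / 130985 ≈ 7634 failures per 1e9 hours (nearest whole number)

λ = 7.634e-06 /h, FIT = 7634


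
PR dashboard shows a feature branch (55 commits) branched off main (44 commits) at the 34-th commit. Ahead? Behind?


Common ancestor: commit #34
feature commits after divergence: 55 - 34 = 21
main commits after divergence: 44 - 34 = 10
feature is 21 commits ahead of main
main is 10 commits ahead of feature

feature ahead: 21, main ahead: 10


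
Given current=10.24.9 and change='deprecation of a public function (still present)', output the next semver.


Current: 10.24.9
Change category: 'deprecation of a public function (still present)' → minor bump
SemVer rule: minor bump → increment MINOR, reset PATCH to 0 (MAJOR unchanged)
New: 10.25.0

10.25.0


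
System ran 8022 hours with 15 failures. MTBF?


Formula: MTBF = Total operating time / Number of failures
MTBF = 8022 / 15
MTBF = 534.8 hours

534.8 hours


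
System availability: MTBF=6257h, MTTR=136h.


Availability = MTBF / (MTBF + MTTR)
Availability = 6257 / (6257 + 136)
Availability = 6257 / 6393
Availability = 97.8727%

97.8727%


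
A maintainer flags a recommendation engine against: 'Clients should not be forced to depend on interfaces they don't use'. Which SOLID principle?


This describes the Interface Segregation Principle (ISP)

Interface Segregation Principle (ISP)


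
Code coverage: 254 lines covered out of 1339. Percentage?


Coverage = covered / total * 100
Coverage = 254 / 1339 * 100
Coverage = 18.97%

18.97%


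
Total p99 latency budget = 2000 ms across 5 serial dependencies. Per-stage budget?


Formula: per_stage = total_budget / stages
per_stage = 2000 / 5
per_stage = 400.0 ms

400.0 ms


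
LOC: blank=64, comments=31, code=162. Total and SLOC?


Total LOC = blank + comment + code
Total LOC = 64 + 31 + 162 = 257
SLOC (source only) = code = 162

Total LOC: 257, SLOC: 162


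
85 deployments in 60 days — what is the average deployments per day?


Formula: deployments per day = releases / days
= 85 / 60
= 1.417 deploys/day
(equivalently, 9.92 deploys/week)

1.417 deploys/day


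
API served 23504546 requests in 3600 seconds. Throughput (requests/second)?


Formula: throughput = requests / seconds
throughput = 23504546 / 3600
throughput = 6529.04 requests/second

6529.04 requests/second


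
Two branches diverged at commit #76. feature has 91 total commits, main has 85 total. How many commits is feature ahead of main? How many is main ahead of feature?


Common ancestor: commit #76
feature commits after divergence: 91 - 76 = 15
main commits after divergence: 85 - 76 = 9
feature is 15 commits ahead of main
main is 9 commits ahead of feature

feature ahead: 15, main ahead: 9


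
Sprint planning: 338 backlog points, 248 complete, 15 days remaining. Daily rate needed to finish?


Formula: Required rate = Remaining points / Days left
Remaining = 338 - 248 = 90 points
Required rate = 90 / 15 = 6.0 points/day

6.0 points/day


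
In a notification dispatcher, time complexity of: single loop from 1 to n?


Reasoning: one pass through n items
Complexity: O(n)

O(n)


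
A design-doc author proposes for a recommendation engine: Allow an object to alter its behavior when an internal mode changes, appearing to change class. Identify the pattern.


This matches the State pattern

State


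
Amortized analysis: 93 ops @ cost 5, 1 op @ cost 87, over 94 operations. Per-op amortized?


Formula: Amortized cost = Total cost / Operations
Total cost = (93 * 5) + (1 * 87)
Total cost = 465 + 87 = 552
Amortized = 552 / 94 = 5.8723

5.8723


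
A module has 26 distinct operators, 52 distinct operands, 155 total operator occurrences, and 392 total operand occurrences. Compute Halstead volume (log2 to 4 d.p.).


Formula: V = N * log2(η), where N = N1 + N2 and η = η1 + η2
η = 26 + 52 = 78
N = 155 + 392 = 547
log2(78) ≈ 6.2854
V = 547 * 6.2854 = 3438.11

3438.11


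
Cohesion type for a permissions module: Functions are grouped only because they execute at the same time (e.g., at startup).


Reasoning: Related by timing only
Type: Temporal cohesion

Temporal cohesion


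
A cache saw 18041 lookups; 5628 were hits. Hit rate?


Formula: hit rate = hits / (hits + misses) * 100
hit rate = 5628 / (5628 + 12413) * 100
hit rate = 5628 / 18041 * 100
hit rate = 31.2%

31.2%


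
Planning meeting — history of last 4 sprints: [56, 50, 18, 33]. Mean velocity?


Formula: Avg velocity = Total points / Number of sprints
Points: [56, 50, 18, 33]
Sum = 56 + 50 + 18 + 33 = 157
Avg velocity = 157 / 4 = 39.25 points/sprint

39.25 points/sprint


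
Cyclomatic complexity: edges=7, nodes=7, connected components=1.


Formula: V(G) = E - N + 2P
V(G) = 7 - 7 + 2*1
V(G) = 0 + 2
V(G) = 2

2


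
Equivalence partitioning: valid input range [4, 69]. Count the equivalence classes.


Valid range: [4, 69]
Class 1: x < 4 — invalid
Class 2: 4 ≤ x ≤ 69 — valid
Class 3: x > 69 — invalid
Total equivalence classes: 3

3 equivalence classes


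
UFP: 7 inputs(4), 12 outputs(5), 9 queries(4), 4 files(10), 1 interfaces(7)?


UFP = EI*4 + EO*5 + EQ*4 + ILF*10 + EIF*7
UFP = 7*4 + 12*5 + 9*4 + 4*10 + 1*7
UFP = 28 + 60 + 36 + 40 + 7
UFP = 171

171


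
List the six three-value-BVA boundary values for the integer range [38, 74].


Range: [38, 74]
Boundaries: just below min, min, min+1, max-1, max, just above max
Values: [37, 38, 39, 73, 74, 75]

[37, 38, 39, 73, 74, 75]


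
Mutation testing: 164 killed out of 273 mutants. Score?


Mutation score = killed / total * 100
Mutation score = 164 / 273 * 100
Mutation score = 60.07%

60.07%


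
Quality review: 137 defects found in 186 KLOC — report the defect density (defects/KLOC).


Defect density = defects / KLOC
Defect density = 137 / 186
Defect density = 0.737 defects/KLOC

0.737 defects/KLOC
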